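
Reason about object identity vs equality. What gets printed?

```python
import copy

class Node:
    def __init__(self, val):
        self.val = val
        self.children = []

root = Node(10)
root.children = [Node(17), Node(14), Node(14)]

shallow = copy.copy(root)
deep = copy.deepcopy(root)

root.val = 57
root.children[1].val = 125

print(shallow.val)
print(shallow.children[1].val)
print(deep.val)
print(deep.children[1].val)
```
10
125
10
14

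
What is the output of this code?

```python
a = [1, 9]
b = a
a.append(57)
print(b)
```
[1, 9, 57]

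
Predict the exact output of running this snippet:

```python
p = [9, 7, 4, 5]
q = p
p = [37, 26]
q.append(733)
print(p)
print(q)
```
[37, 26]
[9, 7, 4, 5, 733]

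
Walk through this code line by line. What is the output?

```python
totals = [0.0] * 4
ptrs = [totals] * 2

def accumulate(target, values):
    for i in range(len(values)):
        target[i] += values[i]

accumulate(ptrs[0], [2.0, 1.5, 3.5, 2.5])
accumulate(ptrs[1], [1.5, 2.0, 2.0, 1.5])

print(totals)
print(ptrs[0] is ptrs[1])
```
[3.5, 3.5, 5.5, 4.0]
True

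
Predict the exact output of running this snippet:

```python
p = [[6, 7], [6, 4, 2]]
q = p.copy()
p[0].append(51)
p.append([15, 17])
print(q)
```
[[6, 7, 51], [6, 4, 2]]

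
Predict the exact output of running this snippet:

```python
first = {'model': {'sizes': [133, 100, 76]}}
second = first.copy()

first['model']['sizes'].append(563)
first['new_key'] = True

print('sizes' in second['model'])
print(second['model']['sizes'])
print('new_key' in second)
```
True
[133, 100, 76, 563]
False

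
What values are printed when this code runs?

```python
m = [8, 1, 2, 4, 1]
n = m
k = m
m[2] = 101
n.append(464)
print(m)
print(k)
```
[8, 1, 101, 4, 1, 464]
[8, 1, 101, 4, 1, 464]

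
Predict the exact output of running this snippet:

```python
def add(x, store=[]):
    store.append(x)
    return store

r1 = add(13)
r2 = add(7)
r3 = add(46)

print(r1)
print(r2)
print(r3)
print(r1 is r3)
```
[13, 7, 46]
[13, 7, 46]
[13, 7, 46]
True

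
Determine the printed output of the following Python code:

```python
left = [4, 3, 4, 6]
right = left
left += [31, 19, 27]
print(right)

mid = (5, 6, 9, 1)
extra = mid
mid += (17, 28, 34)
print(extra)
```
[4, 3, 4, 6, 31, 19, 27]
(5, 6, 9, 1)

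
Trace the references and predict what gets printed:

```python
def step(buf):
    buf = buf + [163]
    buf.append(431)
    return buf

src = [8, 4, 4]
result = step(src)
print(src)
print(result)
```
[8, 4, 4]
[8, 4, 4, 163, 431]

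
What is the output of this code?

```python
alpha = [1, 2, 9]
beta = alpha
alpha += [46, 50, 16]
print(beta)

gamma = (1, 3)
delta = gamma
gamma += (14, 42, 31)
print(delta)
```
[1, 2, 9, 46, 50, 16]
(1, 3)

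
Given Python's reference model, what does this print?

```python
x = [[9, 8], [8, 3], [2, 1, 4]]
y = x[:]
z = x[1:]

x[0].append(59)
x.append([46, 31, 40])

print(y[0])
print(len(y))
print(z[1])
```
[9, 8, 59]
3
[2, 1, 4]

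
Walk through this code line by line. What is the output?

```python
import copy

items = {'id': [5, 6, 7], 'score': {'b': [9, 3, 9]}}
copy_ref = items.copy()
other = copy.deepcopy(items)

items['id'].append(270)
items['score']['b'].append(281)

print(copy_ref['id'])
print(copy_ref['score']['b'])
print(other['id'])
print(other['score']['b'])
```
[5, 6, 7, 270]
[9, 3, 9, 281]
[5, 6, 7]
[9, 3, 9]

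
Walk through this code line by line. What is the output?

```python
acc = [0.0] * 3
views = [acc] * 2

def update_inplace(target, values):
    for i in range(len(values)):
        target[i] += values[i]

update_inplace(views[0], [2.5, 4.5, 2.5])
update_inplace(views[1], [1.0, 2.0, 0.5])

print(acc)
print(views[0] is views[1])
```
[3.5, 6.5, 3.0]
True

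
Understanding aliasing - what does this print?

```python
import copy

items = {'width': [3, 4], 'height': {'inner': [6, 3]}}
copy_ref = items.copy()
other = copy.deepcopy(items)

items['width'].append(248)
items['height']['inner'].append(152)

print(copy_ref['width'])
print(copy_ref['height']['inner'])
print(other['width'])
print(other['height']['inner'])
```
[3, 4, 248]
[6, 3, 152]
[3, 4]
[6, 3]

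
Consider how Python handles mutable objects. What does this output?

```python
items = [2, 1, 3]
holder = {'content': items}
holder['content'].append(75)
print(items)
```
[2, 1, 3, 75]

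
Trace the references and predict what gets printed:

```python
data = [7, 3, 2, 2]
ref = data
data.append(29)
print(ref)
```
[7, 3, 2, 2, 29]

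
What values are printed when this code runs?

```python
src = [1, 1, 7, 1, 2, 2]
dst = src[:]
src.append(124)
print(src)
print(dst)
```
[1, 1, 7, 1, 2, 2, 124]
[1, 1, 7, 1, 2, 2]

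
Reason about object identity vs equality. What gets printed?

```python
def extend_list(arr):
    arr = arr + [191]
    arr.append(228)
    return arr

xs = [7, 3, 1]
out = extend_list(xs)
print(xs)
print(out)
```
[7, 3, 1]
[7, 3, 1, 191, 228]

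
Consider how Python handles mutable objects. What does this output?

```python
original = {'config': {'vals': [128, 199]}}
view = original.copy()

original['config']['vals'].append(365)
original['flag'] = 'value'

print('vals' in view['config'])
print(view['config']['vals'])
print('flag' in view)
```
True
[128, 199, 365]
False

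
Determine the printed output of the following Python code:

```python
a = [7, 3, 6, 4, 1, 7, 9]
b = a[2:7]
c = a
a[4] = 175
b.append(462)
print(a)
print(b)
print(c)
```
[7, 3, 6, 4, 175, 7, 9]
[6, 4, 1, 7, 9, 462]
[7, 3, 6, 4, 175, 7, 9]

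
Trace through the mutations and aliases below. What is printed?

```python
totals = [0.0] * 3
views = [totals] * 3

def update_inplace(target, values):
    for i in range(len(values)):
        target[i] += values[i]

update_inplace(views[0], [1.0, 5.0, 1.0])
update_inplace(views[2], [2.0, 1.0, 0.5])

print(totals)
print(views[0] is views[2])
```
[3.0, 6.0, 1.5]
True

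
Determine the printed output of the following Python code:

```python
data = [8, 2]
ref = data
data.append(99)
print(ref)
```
[8, 2, 99]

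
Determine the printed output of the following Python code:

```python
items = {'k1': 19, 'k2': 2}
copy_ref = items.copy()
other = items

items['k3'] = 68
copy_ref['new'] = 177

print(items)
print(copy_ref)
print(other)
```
{'k1': 19, 'k2': 2, 'k3': 68}
{'k1': 19, 'k2': 2, 'new': 177}
{'k1': 19, 'k2': 2, 'k3': 68}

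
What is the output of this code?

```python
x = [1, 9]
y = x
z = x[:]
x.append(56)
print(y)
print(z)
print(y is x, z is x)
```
[1, 9, 56]
[1, 9]
True False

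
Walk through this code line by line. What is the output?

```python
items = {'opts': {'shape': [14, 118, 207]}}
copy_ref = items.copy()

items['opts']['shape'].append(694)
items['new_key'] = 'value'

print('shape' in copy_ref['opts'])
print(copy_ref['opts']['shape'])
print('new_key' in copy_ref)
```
True
[14, 118, 207, 694]
False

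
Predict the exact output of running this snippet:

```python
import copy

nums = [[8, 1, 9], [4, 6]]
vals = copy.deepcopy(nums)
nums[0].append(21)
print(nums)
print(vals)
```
[[8, 1, 9, 21], [4, 6]]
[[8, 1, 9], [4, 6]]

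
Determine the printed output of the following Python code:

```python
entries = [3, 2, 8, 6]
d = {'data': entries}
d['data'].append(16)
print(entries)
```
[3, 2, 8, 6, 16]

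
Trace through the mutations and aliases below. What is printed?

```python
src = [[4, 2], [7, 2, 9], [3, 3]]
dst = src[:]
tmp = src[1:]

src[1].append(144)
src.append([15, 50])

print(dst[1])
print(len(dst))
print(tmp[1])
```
[7, 2, 9, 144]
3
[3, 3]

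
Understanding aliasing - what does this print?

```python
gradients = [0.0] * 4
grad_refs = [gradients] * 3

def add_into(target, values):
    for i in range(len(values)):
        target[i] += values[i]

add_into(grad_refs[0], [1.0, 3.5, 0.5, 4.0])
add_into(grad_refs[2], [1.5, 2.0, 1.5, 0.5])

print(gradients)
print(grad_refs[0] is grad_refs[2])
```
[2.5, 5.5, 2.0, 4.5]
True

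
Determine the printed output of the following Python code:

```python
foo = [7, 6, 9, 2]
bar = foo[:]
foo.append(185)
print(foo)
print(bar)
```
[7, 6, 9, 2, 185]
[7, 6, 9, 2]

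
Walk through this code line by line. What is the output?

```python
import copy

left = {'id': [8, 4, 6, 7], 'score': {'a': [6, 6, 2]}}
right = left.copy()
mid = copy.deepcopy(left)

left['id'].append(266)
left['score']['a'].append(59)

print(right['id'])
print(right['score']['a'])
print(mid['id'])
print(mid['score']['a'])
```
[8, 4, 6, 7, 266]
[6, 6, 2, 59]
[8, 4, 6, 7]
[6, 6, 2]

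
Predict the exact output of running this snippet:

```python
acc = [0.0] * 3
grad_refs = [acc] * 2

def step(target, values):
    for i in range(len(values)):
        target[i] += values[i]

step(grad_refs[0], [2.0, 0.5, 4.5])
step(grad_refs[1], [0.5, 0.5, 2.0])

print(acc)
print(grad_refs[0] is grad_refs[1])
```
[2.5, 1.0, 6.5]
True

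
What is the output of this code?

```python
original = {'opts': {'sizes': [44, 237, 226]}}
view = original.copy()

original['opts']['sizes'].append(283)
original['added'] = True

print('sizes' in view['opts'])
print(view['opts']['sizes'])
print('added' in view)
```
True
[44, 237, 226, 283]
False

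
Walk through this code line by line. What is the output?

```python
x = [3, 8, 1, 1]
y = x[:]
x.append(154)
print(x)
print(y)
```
[3, 8, 1, 1, 154]
[3, 8, 1, 1]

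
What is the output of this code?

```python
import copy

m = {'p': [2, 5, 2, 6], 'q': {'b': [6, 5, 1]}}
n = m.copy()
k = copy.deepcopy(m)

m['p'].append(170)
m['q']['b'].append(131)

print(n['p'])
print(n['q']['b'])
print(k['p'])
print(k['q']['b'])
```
[2, 5, 2, 6, 170]
[6, 5, 1, 131]
[2, 5, 2, 6]
[6, 5, 1]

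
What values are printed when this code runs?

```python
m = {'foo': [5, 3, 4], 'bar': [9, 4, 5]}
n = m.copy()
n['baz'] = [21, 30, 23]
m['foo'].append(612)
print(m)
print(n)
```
{'foo': [5, 3, 4, 612], 'bar': [9, 4, 5]}
{'foo': [5, 3, 4, 612], 'bar': [9, 4, 5], 'baz': [21, 30, 23]}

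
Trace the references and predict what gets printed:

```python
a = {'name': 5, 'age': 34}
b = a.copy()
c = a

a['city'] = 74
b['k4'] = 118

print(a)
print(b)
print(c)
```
{'name': 5, 'age': 34, 'city': 74}
{'name': 5, 'age': 34, 'k4': 118}
{'name': 5, 'age': 34, 'city': 74}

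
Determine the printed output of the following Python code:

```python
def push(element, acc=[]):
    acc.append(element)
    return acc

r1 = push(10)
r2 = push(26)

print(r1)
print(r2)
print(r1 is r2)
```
[10, 26]
[10, 26]
True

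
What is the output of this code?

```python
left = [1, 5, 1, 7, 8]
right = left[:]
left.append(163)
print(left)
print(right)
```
[1, 5, 1, 7, 8, 163]
[1, 5, 1, 7, 8]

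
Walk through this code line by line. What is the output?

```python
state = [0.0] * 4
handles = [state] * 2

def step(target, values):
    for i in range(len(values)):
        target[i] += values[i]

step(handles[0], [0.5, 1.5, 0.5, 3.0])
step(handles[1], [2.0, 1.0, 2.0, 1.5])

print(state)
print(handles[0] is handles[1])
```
[2.5, 2.5, 2.5, 4.5]
True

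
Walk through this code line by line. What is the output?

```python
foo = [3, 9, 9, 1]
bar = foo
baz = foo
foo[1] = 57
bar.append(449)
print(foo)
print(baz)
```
[3, 57, 9, 1, 449]
[3, 57, 9, 1, 449]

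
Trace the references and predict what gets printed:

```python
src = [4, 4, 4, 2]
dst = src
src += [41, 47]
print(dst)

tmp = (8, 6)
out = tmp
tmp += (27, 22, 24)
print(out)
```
[4, 4, 4, 2, 41, 47]
(8, 6)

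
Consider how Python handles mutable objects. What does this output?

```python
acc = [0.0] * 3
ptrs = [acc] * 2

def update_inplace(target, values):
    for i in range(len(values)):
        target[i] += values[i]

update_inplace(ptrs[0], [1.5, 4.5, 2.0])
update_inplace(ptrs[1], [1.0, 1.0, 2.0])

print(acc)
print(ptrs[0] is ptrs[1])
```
[2.5, 5.5, 4.0]
True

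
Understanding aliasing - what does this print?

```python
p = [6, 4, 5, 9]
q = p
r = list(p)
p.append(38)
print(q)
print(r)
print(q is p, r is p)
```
[6, 4, 5, 9, 38]
[6, 4, 5, 9]
True False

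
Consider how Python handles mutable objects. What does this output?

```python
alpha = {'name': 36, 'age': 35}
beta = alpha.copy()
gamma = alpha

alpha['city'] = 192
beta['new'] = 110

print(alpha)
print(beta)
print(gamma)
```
{'name': 36, 'age': 35, 'city': 192}
{'name': 36, 'age': 35, 'new': 110}
{'name': 36, 'age': 35, 'city': 192}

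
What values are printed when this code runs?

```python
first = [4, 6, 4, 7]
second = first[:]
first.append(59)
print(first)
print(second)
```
[4, 6, 4, 7, 59]
[4, 6, 4, 7]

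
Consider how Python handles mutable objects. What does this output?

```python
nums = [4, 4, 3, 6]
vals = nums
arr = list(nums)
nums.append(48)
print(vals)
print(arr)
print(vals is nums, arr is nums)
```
[4, 4, 3, 6, 48]
[4, 4, 3, 6]
True False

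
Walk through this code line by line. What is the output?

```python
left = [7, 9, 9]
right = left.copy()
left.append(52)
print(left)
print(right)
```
[7, 9, 9, 52]
[7, 9, 9]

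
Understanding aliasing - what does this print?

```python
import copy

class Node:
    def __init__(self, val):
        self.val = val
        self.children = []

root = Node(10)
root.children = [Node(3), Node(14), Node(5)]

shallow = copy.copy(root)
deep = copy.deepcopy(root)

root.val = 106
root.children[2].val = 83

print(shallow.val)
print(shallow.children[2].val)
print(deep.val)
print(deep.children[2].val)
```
10
83
10
5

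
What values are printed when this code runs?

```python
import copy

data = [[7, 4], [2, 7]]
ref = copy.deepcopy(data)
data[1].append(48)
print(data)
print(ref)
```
[[7, 4], [2, 7, 48]]
[[7, 4], [2, 7]]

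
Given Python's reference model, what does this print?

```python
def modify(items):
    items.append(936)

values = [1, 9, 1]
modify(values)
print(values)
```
[1, 9, 1, 936]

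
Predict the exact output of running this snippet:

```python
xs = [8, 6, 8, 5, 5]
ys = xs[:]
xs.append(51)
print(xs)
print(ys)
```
[8, 6, 8, 5, 5, 51]
[8, 6, 8, 5, 5]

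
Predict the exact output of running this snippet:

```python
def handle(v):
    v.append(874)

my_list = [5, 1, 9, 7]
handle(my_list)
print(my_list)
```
[5, 1, 9, 7, 874]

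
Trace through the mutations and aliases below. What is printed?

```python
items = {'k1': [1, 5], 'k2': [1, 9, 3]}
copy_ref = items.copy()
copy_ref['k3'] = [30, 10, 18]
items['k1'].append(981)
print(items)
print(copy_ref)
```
{'k1': [1, 5, 981], 'k2': [1, 9, 3]}
{'k1': [1, 5, 981], 'k2': [1, 9, 3], 'k3': [30, 10, 18]}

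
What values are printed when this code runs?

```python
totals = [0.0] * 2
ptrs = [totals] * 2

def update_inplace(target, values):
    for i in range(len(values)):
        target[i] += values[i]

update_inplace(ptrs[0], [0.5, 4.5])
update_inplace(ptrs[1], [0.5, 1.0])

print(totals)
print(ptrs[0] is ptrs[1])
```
[1.0, 5.5]
True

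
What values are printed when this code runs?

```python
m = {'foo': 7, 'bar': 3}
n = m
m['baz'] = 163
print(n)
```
{'foo': 7, 'bar': 3, 'baz': 163}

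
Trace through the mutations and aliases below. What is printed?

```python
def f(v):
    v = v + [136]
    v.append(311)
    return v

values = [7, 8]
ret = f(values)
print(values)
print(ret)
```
[7, 8]
[7, 8, 136, 311]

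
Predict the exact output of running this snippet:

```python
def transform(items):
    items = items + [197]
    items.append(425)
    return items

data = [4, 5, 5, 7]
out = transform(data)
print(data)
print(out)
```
[4, 5, 5, 7]
[4, 5, 5, 7, 197, 425]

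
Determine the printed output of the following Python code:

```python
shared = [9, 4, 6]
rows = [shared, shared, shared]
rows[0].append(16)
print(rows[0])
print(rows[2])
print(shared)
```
[9, 4, 6, 16]
[9, 4, 6, 16]
[9, 4, 6, 16]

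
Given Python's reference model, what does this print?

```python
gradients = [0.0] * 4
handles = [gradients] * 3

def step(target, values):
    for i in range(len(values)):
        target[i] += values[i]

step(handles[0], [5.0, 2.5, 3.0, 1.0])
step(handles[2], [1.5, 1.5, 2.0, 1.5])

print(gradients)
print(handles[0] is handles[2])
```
[6.5, 4.0, 5.0, 2.5]
True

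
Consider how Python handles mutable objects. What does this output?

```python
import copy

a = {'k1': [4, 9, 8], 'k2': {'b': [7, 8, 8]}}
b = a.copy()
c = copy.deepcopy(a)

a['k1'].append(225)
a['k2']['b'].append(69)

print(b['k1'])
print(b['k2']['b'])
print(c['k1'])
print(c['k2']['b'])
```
[4, 9, 8, 225]
[7, 8, 8, 69]
[4, 9, 8]
[7, 8, 8]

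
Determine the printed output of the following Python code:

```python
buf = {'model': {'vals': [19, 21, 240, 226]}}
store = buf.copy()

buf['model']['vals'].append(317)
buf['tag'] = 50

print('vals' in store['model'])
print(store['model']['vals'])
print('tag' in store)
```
True
[19, 21, 240, 226, 317]
False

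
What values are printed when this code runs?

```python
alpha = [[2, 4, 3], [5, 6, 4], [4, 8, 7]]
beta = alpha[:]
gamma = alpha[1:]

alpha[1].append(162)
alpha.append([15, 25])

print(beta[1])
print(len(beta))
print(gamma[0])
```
[5, 6, 4, 162]
3
[5, 6, 4, 162]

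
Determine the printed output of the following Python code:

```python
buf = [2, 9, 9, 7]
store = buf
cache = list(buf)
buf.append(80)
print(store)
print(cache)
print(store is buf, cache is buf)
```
[2, 9, 9, 7, 80]
[2, 9, 9, 7]
True False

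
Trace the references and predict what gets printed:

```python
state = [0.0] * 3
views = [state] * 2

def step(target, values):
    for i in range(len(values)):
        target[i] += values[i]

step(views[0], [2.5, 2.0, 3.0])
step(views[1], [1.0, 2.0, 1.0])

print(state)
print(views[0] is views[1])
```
[3.5, 4.0, 4.0]
True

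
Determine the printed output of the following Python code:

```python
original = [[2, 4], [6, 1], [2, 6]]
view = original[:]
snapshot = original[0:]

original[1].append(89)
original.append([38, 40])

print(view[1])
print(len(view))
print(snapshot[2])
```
[6, 1, 89]
3
[2, 6]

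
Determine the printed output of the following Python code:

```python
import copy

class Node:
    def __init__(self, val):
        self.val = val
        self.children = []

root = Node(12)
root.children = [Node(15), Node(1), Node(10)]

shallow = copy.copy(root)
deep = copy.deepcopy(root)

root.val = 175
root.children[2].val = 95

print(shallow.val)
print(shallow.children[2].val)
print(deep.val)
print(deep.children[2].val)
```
12
95
12
10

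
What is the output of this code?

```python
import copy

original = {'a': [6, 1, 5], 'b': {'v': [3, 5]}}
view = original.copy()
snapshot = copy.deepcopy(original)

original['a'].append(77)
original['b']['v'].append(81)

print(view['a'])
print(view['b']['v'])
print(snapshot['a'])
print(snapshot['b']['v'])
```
[6, 1, 5, 77]
[3, 5, 81]
[6, 1, 5]
[3, 5]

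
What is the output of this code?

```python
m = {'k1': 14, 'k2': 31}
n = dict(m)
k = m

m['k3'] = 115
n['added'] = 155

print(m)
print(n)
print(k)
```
{'k1': 14, 'k2': 31, 'k3': 115}
{'k1': 14, 'k2': 31, 'added': 155}
{'k1': 14, 'k2': 31, 'k3': 115}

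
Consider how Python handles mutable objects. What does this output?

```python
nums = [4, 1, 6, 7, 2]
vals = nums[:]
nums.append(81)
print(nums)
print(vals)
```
[4, 1, 6, 7, 2, 81]
[4, 1, 6, 7, 2]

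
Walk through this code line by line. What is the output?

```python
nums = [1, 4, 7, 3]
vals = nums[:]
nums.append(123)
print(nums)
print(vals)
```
[1, 4, 7, 3, 123]
[1, 4, 7, 3]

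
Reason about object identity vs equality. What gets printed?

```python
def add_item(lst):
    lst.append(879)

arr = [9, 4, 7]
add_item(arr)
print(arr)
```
[9, 4, 7, 879]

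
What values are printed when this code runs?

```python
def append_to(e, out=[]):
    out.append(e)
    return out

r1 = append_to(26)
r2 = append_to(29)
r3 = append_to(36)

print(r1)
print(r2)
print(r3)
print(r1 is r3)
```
[26, 29, 36]
[26, 29, 36]
[26, 29, 36]
True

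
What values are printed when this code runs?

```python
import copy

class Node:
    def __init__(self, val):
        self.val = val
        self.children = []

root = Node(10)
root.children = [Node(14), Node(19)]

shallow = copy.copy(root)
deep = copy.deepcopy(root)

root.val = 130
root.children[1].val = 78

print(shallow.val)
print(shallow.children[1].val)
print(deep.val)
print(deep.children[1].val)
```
10
78
10
19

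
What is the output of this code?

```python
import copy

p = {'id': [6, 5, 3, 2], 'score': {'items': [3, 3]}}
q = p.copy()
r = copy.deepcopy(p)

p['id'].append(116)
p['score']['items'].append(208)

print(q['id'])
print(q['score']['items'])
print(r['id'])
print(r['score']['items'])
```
[6, 5, 3, 2, 116]
[3, 3, 208]
[6, 5, 3, 2]
[3, 3]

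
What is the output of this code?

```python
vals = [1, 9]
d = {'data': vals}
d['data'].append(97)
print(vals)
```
[1, 9, 97]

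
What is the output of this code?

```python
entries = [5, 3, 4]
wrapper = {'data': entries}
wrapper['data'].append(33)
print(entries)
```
[5, 3, 4, 33]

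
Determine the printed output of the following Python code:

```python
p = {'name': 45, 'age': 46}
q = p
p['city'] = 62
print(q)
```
{'name': 45, 'age': 46, 'city': 62}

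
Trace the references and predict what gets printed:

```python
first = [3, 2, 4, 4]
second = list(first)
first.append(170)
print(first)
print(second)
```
[3, 2, 4, 4, 170]
[3, 2, 4, 4]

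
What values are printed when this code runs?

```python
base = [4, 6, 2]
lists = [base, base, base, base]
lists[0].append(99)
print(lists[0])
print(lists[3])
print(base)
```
[4, 6, 2, 99]
[4, 6, 2, 99]
[4, 6, 2, 99]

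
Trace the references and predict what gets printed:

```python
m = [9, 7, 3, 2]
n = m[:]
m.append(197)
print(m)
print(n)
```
[9, 7, 3, 2, 197]
[9, 7, 3, 2]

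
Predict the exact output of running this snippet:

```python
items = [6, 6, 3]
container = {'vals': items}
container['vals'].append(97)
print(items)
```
[6, 6, 3, 97]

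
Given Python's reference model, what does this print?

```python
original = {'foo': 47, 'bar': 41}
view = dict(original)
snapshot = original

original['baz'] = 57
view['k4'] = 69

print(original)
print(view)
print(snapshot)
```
{'foo': 47, 'bar': 41, 'baz': 57}
{'foo': 47, 'bar': 41, 'k4': 69}
{'foo': 47, 'bar': 41, 'baz': 57}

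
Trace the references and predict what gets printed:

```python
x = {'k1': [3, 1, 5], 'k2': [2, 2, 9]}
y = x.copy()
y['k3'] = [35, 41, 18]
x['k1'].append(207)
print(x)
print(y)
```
{'k1': [3, 1, 5, 207], 'k2': [2, 2, 9]}
{'k1': [3, 1, 5, 207], 'k2': [2, 2, 9], 'k3': [35, 41, 18]}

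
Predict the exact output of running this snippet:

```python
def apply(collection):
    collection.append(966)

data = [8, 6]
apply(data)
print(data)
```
[8, 6, 966]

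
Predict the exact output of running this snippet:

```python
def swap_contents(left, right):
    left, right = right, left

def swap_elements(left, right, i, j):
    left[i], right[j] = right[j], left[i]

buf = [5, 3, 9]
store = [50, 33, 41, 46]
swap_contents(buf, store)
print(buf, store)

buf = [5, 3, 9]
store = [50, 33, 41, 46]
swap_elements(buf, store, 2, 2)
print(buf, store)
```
[5, 3, 9] [50, 33, 41, 46]
[5, 3, 41] [50, 33, 9, 46]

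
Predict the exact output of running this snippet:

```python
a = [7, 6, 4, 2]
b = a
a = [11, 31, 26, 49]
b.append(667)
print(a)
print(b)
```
[11, 31, 26, 49]
[7, 6, 4, 2, 667]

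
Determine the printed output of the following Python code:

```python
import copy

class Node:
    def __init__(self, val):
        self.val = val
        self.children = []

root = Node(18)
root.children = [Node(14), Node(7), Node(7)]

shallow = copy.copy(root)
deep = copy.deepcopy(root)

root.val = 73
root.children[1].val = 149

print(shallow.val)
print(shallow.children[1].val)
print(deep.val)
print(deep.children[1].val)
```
18
149
18
7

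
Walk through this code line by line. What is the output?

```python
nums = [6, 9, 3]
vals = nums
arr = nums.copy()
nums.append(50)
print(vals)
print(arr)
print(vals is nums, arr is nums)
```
[6, 9, 3, 50]
[6, 9, 3]
True False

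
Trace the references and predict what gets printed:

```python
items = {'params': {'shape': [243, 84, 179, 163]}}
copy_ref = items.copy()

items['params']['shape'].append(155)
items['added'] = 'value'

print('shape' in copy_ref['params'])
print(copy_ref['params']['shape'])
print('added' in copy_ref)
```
True
[243, 84, 179, 163, 155]
False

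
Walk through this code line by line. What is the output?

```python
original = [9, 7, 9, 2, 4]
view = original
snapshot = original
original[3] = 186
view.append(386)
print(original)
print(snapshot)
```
[9, 7, 9, 186, 4, 386]
[9, 7, 9, 186, 4, 386]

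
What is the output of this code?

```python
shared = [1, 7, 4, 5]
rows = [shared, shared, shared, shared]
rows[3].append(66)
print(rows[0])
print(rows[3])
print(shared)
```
[1, 7, 4, 5, 66]
[1, 7, 4, 5, 66]
[1, 7, 4, 5, 66]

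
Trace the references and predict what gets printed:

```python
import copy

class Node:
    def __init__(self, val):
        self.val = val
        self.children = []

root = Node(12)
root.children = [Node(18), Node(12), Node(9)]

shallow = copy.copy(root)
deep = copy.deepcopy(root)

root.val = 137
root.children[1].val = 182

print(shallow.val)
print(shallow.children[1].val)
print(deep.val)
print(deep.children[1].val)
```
12
182
12
12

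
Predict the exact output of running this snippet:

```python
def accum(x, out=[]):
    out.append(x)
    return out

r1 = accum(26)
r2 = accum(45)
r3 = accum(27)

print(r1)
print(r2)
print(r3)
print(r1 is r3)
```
[26, 45, 27]
[26, 45, 27]
[26, 45, 27]
True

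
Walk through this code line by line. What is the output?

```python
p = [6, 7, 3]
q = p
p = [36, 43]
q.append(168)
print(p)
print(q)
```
[36, 43]
[6, 7, 3, 168]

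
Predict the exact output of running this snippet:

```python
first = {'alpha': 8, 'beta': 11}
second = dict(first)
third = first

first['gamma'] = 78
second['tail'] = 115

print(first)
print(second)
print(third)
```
{'alpha': 8, 'beta': 11, 'gamma': 78}
{'alpha': 8, 'beta': 11, 'tail': 115}
{'alpha': 8, 'beta': 11, 'gamma': 78}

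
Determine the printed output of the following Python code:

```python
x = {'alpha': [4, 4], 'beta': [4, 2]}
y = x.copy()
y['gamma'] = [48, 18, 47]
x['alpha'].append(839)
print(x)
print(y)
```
{'alpha': [4, 4, 839], 'beta': [4, 2]}
{'alpha': [4, 4, 839], 'beta': [4, 2], 'gamma': [48, 18, 47]}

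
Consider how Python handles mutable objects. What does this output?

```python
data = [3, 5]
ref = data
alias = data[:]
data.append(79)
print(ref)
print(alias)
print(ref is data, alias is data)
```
[3, 5, 79]
[3, 5]
True False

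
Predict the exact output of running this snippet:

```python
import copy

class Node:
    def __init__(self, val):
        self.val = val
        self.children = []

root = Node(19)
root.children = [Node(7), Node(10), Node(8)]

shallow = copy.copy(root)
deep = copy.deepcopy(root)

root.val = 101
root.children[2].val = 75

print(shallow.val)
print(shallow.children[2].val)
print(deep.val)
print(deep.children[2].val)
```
19
75
19
8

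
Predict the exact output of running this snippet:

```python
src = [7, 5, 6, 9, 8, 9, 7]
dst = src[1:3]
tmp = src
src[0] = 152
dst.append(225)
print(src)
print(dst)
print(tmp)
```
[152, 5, 6, 9, 8, 9, 7]
[5, 6, 225]
[152, 5, 6, 9, 8, 9, 7]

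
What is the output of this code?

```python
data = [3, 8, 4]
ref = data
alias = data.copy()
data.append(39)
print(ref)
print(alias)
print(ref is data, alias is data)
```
[3, 8, 4, 39]
[3, 8, 4]
True False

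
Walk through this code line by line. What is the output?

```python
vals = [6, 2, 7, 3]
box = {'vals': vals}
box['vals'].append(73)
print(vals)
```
[6, 2, 7, 3, 73]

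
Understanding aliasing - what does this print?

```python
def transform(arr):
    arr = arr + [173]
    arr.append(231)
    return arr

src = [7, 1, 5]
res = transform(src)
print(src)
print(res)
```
[7, 1, 5]
[7, 1, 5, 173, 231]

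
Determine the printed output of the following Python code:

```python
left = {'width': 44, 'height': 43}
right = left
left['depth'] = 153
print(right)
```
{'width': 44, 'height': 43, 'depth': 153}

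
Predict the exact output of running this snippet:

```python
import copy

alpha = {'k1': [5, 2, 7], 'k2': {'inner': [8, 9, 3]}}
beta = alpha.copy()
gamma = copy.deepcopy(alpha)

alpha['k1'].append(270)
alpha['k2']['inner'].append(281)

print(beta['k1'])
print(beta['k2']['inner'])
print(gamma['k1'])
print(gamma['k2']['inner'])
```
[5, 2, 7, 270]
[8, 9, 3, 281]
[5, 2, 7]
[8, 9, 3]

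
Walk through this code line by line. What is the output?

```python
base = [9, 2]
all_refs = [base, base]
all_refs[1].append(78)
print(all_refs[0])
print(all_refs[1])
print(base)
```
[9, 2, 78]
[9, 2, 78]
[9, 2, 78]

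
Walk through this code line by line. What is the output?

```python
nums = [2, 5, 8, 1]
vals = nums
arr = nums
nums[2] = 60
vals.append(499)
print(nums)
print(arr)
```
[2, 5, 60, 1, 499]
[2, 5, 60, 1, 499]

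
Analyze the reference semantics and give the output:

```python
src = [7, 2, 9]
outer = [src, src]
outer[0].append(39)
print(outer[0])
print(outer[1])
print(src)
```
[7, 2, 9, 39]
[7, 2, 9, 39]
[7, 2, 9, 39]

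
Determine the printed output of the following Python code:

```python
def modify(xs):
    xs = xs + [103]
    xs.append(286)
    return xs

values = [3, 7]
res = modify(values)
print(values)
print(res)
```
[3, 7]
[3, 7, 103, 286]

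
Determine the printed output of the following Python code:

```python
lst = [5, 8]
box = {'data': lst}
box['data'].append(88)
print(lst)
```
[5, 8, 88]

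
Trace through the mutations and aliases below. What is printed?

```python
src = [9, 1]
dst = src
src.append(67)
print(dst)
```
[9, 1, 67]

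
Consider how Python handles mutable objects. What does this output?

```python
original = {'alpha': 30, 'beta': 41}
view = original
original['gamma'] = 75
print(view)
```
{'alpha': 30, 'beta': 41, 'gamma': 75}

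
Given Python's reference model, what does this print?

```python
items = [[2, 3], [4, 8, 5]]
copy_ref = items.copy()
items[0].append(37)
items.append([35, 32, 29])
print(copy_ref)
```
[[2, 3, 37], [4, 8, 5]]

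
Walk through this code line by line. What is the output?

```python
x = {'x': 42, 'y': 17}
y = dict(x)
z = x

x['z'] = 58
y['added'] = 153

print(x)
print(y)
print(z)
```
{'x': 42, 'y': 17, 'z': 58}
{'x': 42, 'y': 17, 'added': 153}
{'x': 42, 'y': 17, 'z': 58}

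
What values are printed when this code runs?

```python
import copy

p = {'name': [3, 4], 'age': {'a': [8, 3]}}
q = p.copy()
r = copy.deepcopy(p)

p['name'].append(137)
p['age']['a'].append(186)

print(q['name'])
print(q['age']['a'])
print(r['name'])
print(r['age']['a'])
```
[3, 4, 137]
[8, 3, 186]
[3, 4]
[8, 3]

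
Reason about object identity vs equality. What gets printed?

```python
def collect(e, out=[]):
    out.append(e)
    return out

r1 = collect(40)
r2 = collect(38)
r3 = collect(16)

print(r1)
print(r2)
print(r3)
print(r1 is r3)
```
[40, 38, 16]
[40, 38, 16]
[40, 38, 16]
True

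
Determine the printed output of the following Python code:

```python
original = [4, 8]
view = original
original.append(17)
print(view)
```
[4, 8, 17]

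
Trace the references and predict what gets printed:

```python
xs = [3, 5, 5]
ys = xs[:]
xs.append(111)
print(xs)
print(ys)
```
[3, 5, 5, 111]
[3, 5, 5]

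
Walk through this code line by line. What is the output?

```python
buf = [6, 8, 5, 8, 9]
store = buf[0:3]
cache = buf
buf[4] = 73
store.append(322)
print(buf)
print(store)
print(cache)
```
[6, 8, 5, 8, 73]
[6, 8, 5, 322]
[6, 8, 5, 8, 73]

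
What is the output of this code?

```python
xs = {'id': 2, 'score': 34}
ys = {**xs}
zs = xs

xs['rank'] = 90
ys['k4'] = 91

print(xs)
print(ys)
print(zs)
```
{'id': 2, 'score': 34, 'rank': 90}
{'id': 2, 'score': 34, 'k4': 91}
{'id': 2, 'score': 34, 'rank': 90}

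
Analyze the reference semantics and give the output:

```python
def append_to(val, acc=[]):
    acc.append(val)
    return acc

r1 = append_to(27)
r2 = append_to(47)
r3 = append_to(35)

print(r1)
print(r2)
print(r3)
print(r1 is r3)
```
[27, 47, 35]
[27, 47, 35]
[27, 47, 35]
True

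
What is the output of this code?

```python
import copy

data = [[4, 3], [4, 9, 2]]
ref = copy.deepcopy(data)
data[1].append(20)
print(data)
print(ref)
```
[[4, 3], [4, 9, 2, 20]]
[[4, 3], [4, 9, 2]]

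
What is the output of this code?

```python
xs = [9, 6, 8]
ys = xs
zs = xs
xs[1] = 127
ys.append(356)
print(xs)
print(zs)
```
[9, 127, 8, 356]
[9, 127, 8, 356]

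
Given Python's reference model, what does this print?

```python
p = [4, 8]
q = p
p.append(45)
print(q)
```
[4, 8, 45]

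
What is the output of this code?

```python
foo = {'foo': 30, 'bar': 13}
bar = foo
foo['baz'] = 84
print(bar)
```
{'foo': 30, 'bar': 13, 'baz': 84}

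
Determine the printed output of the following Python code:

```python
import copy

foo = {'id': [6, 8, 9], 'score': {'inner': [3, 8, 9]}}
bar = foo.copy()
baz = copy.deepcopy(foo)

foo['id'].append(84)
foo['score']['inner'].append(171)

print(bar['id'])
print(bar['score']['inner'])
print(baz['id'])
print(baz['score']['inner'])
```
[6, 8, 9, 84]
[3, 8, 9, 171]
[6, 8, 9]
[3, 8, 9]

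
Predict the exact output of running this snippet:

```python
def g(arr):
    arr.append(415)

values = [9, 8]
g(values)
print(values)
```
[9, 8, 415]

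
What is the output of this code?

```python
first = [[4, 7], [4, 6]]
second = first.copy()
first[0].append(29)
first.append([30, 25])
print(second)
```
[[4, 7, 29], [4, 6]]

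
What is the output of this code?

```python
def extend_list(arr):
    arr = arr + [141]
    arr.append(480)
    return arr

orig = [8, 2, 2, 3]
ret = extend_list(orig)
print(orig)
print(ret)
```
[8, 2, 2, 3]
[8, 2, 2, 3, 141, 480]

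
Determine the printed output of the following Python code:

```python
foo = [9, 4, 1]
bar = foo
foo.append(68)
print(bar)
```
[9, 4, 1, 68]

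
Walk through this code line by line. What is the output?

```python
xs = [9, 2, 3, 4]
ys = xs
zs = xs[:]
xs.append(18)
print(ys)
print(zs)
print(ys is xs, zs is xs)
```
[9, 2, 3, 4, 18]
[9, 2, 3, 4]
True False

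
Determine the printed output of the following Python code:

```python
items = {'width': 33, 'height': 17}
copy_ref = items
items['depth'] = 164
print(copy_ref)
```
{'width': 33, 'height': 17, 'depth': 164}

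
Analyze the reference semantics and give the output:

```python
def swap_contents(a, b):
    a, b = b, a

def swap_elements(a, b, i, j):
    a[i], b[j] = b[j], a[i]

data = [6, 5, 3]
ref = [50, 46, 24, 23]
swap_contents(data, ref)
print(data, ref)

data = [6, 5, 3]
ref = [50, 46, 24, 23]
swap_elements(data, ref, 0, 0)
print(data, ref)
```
[6, 5, 3] [50, 46, 24, 23]
[50, 5, 3] [6, 46, 24, 23]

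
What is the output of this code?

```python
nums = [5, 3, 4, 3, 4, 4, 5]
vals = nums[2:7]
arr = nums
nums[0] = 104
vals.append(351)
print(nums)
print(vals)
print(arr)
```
[104, 3, 4, 3, 4, 4, 5]
[4, 3, 4, 4, 5, 351]
[104, 3, 4, 3, 4, 4, 5]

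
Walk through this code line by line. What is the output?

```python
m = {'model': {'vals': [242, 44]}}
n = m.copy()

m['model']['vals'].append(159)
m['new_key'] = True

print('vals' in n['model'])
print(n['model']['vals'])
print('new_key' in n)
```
True
[242, 44, 159]
False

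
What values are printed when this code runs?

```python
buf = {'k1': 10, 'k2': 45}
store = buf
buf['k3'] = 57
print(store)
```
{'k1': 10, 'k2': 45, 'k3': 57}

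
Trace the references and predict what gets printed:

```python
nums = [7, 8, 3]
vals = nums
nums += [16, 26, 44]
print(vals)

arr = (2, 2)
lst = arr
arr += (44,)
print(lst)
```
[7, 8, 3, 16, 26, 44]
(2, 2)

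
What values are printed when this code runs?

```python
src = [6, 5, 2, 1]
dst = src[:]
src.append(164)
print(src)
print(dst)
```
[6, 5, 2, 1, 164]
[6, 5, 2, 1]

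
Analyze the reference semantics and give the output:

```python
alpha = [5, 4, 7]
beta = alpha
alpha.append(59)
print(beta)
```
[5, 4, 7, 59]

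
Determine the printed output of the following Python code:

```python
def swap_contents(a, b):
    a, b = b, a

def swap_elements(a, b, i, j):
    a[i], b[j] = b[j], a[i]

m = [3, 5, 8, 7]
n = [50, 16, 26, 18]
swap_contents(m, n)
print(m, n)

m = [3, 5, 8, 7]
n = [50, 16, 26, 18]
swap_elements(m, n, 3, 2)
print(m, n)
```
[3, 5, 8, 7] [50, 16, 26, 18]
[3, 5, 8, 26] [50, 16, 7, 18]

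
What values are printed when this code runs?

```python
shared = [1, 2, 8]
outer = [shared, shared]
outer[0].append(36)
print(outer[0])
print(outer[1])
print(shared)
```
[1, 2, 8, 36]
[1, 2, 8, 36]
[1, 2, 8, 36]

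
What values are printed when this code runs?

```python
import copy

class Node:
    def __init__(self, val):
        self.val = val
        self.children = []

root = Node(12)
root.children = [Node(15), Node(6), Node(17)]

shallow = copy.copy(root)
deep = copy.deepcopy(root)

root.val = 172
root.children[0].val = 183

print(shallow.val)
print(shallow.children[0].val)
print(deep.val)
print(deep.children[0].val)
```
12
183
12
15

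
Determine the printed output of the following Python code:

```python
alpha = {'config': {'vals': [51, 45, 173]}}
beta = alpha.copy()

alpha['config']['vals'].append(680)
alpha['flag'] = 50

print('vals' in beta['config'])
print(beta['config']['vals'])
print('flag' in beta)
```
True
[51, 45, 173, 680]
False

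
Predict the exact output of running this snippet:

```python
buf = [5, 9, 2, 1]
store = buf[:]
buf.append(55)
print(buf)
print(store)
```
[5, 9, 2, 1, 55]
[5, 9, 2, 1]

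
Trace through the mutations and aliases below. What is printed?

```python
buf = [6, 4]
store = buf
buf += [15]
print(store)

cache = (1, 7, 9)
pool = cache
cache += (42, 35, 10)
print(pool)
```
[6, 4, 15]
(1, 7, 9)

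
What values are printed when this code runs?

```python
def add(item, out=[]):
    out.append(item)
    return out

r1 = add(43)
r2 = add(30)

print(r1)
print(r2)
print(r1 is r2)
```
[43, 30]
[43, 30]
True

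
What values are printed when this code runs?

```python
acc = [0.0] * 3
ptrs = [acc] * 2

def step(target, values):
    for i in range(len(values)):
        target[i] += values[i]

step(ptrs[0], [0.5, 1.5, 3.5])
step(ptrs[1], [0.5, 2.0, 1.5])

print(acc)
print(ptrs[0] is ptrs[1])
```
[1.0, 3.5, 5.0]
True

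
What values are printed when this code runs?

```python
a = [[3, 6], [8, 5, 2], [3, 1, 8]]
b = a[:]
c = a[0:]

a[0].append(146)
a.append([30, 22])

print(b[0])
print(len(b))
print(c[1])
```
[3, 6, 146]
3
[8, 5, 2]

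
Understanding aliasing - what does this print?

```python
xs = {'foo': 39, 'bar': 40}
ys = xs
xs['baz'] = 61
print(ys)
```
{'foo': 39, 'bar': 40, 'baz': 61}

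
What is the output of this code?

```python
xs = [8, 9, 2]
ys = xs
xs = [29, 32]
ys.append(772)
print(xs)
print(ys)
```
[29, 32]
[8, 9, 2, 772]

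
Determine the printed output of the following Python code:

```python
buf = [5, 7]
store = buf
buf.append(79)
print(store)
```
[5, 7, 79]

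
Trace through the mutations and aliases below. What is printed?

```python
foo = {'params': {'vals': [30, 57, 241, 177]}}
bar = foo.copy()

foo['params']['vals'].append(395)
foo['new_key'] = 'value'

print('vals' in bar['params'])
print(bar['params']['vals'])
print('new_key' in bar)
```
True
[30, 57, 241, 177, 395]
False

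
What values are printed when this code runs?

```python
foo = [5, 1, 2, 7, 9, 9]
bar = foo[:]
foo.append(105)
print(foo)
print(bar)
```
[5, 1, 2, 7, 9, 9, 105]
[5, 1, 2, 7, 9, 9]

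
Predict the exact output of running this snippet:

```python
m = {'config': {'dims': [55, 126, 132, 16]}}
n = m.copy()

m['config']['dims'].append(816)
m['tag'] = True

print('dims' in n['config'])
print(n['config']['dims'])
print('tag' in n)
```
True
[55, 126, 132, 16, 816]
False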